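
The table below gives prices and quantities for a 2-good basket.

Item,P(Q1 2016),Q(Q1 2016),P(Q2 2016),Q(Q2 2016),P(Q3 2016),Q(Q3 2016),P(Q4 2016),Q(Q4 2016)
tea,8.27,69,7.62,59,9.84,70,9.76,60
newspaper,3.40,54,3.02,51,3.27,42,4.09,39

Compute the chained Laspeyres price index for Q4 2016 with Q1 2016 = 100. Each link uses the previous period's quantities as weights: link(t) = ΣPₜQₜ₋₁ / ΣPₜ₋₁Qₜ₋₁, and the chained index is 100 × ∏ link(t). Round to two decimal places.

117.03

Link Q1 2016→Q2 2016:
ΣP(Q2 2016)Q(Q1 2016) = 7.62×69 + 3.02×54 = 525.78 + 163.08 = 688.86
ΣP(Q1 2016)Q(Q1 2016) = 8.27×69 + 3.40×54 = 570.63 + 183.6 = 754.23
link = 688.86/754.23 = 0.913329
Link Q2 2016→Q3 2016:
ΣP(Q3 2016)Q(Q2 2016) = 9.84×59 + 3.27×51 = 580.56 + 166.77 = 747.33
ΣP(Q2 2016)Q(Q2 2016) = 7.62×59 + 3.02×51 = 449.58 + 154.02 = 603.6
link = 747.33/603.6 = 1.238121
Link Q3 2016→Q4 2016:
ΣP(Q4 2016)Q(Q3 2016) = 9.76×70 + 4.09×42 = 683.2 + 171.78 = 854.98
ΣP(Q3 2016)Q(Q3 2016) = 9.84×70 + 3.27×42 = 688.8 + 137.34 = 826.14
link = 854.98/826.14 = 1.034909
Chained index = 100 × 0.913329 × 1.238121 × 1.034909 = 117.0288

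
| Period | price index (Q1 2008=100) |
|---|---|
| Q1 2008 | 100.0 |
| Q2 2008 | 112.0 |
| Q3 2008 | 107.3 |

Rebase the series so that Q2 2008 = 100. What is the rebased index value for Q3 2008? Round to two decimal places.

95.80

Rebased(Q3 2008) = 107.3 / 112.0 × 100 = 95.8036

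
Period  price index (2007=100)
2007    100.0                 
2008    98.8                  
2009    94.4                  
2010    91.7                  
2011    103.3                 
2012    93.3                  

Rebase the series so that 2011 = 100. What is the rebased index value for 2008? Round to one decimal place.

95.6

Rebased(2008) = 98.8 / 103.3 × 100 = 95.6438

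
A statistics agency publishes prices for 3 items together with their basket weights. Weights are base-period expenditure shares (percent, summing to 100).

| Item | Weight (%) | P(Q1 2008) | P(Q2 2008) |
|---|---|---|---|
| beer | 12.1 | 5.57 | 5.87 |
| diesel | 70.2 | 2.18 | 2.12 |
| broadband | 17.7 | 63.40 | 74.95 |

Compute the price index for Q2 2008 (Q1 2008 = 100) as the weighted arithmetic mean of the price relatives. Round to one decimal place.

beer: 12.1 × (5.87/5.57) = 12.1 × 1.053860 = 12.7517
diesel: 70.2 × (2.12/2.18) = 70.2 × 0.972477 = 68.2679
broadband: 17.7 × (74.95/63.40) = 17.7 × 1.182177 = 20.9245
Index = Σ wᵢ·(p₁ᵢ/p₀ᵢ) = 12.7517 + 68.2679 + 20.9245 = 101.9441

101.9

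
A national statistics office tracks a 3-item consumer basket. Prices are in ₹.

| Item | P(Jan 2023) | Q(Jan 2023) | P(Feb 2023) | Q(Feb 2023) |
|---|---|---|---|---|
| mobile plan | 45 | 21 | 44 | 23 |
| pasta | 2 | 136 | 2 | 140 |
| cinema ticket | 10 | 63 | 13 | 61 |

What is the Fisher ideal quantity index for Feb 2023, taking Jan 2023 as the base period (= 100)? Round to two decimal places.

Laspeyres component (base-period weights):
ΣP(Jan 2023)Q(Feb 2023) = 45×23 + 2×140 + 10×61 = 1035 + 280 + 610 = 1925
ΣP(Jan 2023)Q(Jan 2023) = 45×21 + 2×136 + 10×63 = 945 + 272 + 630 = 1847
L = 1925 / 1847 × 100 = 104.2231
Paasche component (current-period weights):
ΣP(Feb 2023)Q(Feb 2023) = 44×23 + 2×140 + 13×61 = 1012 + 280 + 793 = 2085
ΣP(Feb 2023)Q(Jan 2023) = 44×21 + 2×136 + 13×63 = 924 + 272 + 819 = 2015
P = 2085 / 2015 × 100 = 103.4739
Fisher = √(L × P) = √(104.2231 × 103.4739) = 103.8478

103.85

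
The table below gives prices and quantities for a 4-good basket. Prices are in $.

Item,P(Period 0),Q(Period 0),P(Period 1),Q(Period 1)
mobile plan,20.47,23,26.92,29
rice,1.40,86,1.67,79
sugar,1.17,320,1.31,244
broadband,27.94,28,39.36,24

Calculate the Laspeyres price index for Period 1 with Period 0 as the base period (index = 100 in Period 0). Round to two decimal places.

130.67

Laspeyres price index uses base-period quantities as weights.
ΣP(Period 1)·Q(Period 0) = 26.92×23 + 1.67×86 + 1.31×320 + 39.36×28 = 619.16 + 143.62 + 419.2 + 1102.08 = 2284.06
ΣP(Period 0)·Q(Period 0) = 20.47×23 + 1.40×86 + 1.17×320 + 27.94×28 = 470.81 + 120.4 + 374.4 + 782.32 = 1747.93
Index = 2284.06 / 1747.93 × 100 = 130.6723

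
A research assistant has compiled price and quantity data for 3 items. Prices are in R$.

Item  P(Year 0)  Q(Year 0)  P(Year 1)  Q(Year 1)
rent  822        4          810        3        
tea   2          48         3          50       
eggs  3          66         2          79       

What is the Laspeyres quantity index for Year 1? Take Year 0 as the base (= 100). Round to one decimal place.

78.3

Laspeyres quantity index uses base-period prices as weights.
ΣP(Year 0)·Q(Year 1) = 822×3 + 2×50 + 3×79 = 2466 + 100 + 237 = 2803
ΣP(Year 0)·Q(Year 0) = 822×4 + 2×48 + 3×66 = 3288 + 96 + 198 = 3582
Index = 2803 / 3582 × 100 = 78.2524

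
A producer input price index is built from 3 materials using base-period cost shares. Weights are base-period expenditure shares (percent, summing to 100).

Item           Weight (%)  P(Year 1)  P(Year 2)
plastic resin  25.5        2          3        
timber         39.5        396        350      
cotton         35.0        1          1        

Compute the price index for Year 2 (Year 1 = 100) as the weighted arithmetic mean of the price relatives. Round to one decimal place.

plastic resin: 25.5 × (3/2) = 25.5 × 1.500000 = 38.2500
timber: 39.5 × (350/396) = 39.5 × 0.883838 = 34.9116
cotton: 35.0 × (1/1) = 35.0 × 1.000000 = 35.0000
Index = Σ wᵢ·(p₁ᵢ/p₀ᵢ) = 38.2500 + 34.9116 + 35.0000 = 108.1616

108.2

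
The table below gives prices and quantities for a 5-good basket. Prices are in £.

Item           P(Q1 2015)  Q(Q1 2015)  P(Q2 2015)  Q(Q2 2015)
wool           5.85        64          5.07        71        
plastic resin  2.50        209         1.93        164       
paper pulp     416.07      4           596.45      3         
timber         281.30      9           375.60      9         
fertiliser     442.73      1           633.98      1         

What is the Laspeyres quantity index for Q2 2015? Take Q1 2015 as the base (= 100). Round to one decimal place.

Laspeyres quantity index uses base-period prices as weights.
ΣP(Q1 2015)·Q(Q2 2015) = 5.85×71 + 2.50×164 + 416.07×3 + 281.30×9 + 442.73×1 = 415.35 + 410 + 1248.21 + 2531.7 + 442.73 = 5047.99
ΣP(Q1 2015)·Q(Q1 2015) = 5.85×64 + 2.50×209 + 416.07×4 + 281.30×9 + 442.73×1 = 374.4 + 522.5 + 1664.28 + 2531.7 + 442.73 = 5535.61
Index = 5047.99 / 5535.61 × 100 = 91.1912

91.2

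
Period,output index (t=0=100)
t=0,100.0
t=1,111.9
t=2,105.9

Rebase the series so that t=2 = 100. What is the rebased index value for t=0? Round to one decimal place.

Rebased(t=0) = 100.0 / 105.9 × 100 = 94.4287

94.4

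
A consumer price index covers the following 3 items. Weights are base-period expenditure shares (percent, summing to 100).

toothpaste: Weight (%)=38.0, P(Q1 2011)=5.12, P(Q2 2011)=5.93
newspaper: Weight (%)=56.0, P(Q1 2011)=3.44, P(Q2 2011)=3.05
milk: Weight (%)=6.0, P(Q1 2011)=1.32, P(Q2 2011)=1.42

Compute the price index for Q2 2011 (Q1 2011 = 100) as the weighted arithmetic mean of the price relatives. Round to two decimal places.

100.12

toothpaste: 38.0 × (5.93/5.12) = 38.0 × 1.158203 = 44.0117
newspaper: 56.0 × (3.05/3.44) = 56.0 × 0.886628 = 49.6512
milk: 6.0 × (1.42/1.32) = 6.0 × 1.075758 = 6.4545
Index = Σ wᵢ·(p₁ᵢ/p₀ᵢ) = 44.0117 + 49.6512 + 6.4545 = 100.1174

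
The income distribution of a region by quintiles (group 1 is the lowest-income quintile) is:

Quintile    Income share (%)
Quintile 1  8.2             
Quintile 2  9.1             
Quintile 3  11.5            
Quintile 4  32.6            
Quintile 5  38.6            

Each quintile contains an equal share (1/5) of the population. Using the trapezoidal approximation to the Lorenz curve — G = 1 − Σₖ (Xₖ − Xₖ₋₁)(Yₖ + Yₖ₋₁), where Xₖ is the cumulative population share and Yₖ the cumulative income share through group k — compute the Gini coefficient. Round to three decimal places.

0.337

Cumulative income shares Yₖ: 0.0820, 0.1730, 0.2880, 0.6140, 1.0000
Σ (Xₖ−Xₖ₋₁)(Yₖ+Yₖ₋₁) = (1/5)(0.0820+0.0000) + (1/5)(0.1730+0.0820) + (1/5)(0.2880+0.1730) + (1/5)(0.6140+0.2880) + (1/5)(1.0000+0.6140)
  = 0.0164 + 0.0510 + 0.0922 + 0.1804 + 0.3228 = 0.6628
G = 1 − 0.6628 = 0.3372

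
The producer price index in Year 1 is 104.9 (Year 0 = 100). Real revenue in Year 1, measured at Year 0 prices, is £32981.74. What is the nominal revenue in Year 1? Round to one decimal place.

Nominal = Real × (Index/100) = 32981.74 × (104.9/100)
        = 32981.74 × 1.049 = 34597.8453

34597.8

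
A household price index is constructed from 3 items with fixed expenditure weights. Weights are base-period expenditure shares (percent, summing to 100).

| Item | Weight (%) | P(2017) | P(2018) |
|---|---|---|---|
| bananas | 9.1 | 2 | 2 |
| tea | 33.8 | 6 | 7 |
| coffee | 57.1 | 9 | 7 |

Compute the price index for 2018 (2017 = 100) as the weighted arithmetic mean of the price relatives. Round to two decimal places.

92.94

bananas: 9.1 × (2/2) = 9.1 × 1.000000 = 9.1000
tea: 33.8 × (7/6) = 33.8 × 1.166667 = 39.4333
coffee: 57.1 × (7/9) = 57.1 × 0.777778 = 44.4111
Index = Σ wᵢ·(p₁ᵢ/p₀ᵢ) = 9.1000 + 39.4333 + 44.4111 = 92.9444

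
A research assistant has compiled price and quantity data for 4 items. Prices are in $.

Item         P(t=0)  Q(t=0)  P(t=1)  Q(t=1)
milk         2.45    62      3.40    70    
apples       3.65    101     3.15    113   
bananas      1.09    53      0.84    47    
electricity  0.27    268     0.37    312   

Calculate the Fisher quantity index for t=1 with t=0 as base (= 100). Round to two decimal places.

Laspeyres component (base-period weights):
ΣP(t=0)Q(t=1) = 2.45×70 + 3.65×113 + 1.09×47 + 0.27×312 = 171.5 + 412.45 + 51.23 + 84.24 = 719.42
ΣP(t=0)Q(t=0) = 2.45×62 + 3.65×101 + 1.09×53 + 0.27×268 = 151.9 + 368.65 + 57.77 + 72.36 = 650.68
L = 719.42 / 650.68 × 100 = 110.5643
Paasche component (current-period weights):
ΣP(t=1)Q(t=1) = 3.40×70 + 3.15×113 + 0.84×47 + 0.37×312 = 238 + 355.95 + 39.48 + 115.44 = 748.87
ΣP(t=1)Q(t=0) = 3.40×62 + 3.15×101 + 0.84×53 + 0.37×268 = 210.8 + 318.15 + 44.52 + 99.16 = 672.63
P = 748.87 / 672.63 × 100 = 111.3346
Fisher = √(L × P) = √(110.5643 × 111.3346) = 110.9488

110.95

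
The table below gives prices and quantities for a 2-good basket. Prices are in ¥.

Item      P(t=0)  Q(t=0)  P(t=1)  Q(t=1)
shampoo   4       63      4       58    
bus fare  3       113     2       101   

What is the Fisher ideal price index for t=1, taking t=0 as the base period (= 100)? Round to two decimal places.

81.00

Laspeyres component (base-period weights):
ΣP(t=1)Q(t=0) = 4×63 + 2×113 = 252 + 226 = 478
ΣP(t=0)Q(t=0) = 4×63 + 3×113 = 252 + 339 = 591
L = 478 / 591 × 100 = 80.8799
Paasche component (current-period weights):
ΣP(t=1)Q(t=1) = 4×58 + 2×101 = 232 + 202 = 434
ΣP(t=0)Q(t=1) = 4×58 + 3×101 = 232 + 303 = 535
P = 434 / 535 × 100 = 81.1215
Fisher = √(L × P) = √(80.8799 × 81.1215) = 81.0006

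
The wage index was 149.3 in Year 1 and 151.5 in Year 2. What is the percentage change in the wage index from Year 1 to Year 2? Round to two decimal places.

Change = (151.5 − 149.3) / 149.3 × 100
       = 2.2 / 149.3 × 100 = 1.4735%

1.47%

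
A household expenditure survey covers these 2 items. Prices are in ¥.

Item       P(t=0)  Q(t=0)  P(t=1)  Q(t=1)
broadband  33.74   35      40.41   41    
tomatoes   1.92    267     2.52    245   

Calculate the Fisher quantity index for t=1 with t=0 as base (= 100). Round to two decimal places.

Laspeyres component (base-period weights):
ΣP(t=0)Q(t=1) = 33.74×41 + 1.92×245 = 1383.34 + 470.4 = 1853.74
ΣP(t=0)Q(t=0) = 33.74×35 + 1.92×267 = 1180.9 + 512.64 = 1693.54
L = 1853.74 / 1693.54 × 100 = 109.4595
Paasche component (current-period weights):
ΣP(t=1)Q(t=1) = 40.41×41 + 2.52×245 = 1656.81 + 617.4 = 2274.21
ΣP(t=1)Q(t=0) = 40.41×35 + 2.52×267 = 1414.35 + 672.84 = 2087.19
P = 2274.21 / 2087.19 × 100 = 108.9604
Fisher = √(L × P) = √(109.4595 × 108.9604) = 109.2096

109.21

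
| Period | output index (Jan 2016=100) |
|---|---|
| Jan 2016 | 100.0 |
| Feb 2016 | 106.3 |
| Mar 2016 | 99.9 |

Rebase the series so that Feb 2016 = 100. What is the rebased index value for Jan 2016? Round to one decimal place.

94.1

Rebased(Jan 2016) = 100.0 / 106.3 × 100 = 94.0734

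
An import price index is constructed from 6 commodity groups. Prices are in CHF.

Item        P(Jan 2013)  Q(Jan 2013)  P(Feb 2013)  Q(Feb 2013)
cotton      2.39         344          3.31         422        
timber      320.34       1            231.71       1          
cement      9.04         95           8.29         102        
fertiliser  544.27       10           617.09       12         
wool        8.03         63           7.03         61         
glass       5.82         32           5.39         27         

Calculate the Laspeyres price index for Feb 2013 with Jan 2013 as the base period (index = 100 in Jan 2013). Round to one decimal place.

109.9

Laspeyres price index uses base-period quantities as weights.
ΣP(Feb 2013)·Q(Jan 2013) = 3.31×344 + 231.71×1 + 8.29×95 + 617.09×10 + 7.03×63 + 5.39×32 = 1138.64 + 231.71 + 787.55 + 6170.9 + 442.89 + 172.48 = 8944.17
ΣP(Jan 2013)·Q(Jan 2013) = 2.39×344 + 320.34×1 + 9.04×95 + 544.27×10 + 8.03×63 + 5.82×32 = 822.16 + 320.34 + 858.8 + 5442.7 + 505.89 + 186.24 = 8136.13
Index = 8944.17 / 8136.13 × 100 = 109.9315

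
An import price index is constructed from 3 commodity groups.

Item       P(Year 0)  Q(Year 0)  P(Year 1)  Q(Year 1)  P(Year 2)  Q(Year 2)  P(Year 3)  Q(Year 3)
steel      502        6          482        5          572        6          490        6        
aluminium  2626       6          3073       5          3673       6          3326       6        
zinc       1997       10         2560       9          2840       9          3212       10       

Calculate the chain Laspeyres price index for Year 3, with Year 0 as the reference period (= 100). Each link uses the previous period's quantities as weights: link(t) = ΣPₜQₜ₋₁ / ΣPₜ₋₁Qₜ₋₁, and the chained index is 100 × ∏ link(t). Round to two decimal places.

Link Year 0→Year 1:
ΣP(Year 1)Q(Year 0) = 482×6 + 3073×6 + 2560×10 = 2892 + 18438 + 25600 = 46930
ΣP(Year 0)Q(Year 0) = 502×6 + 2626×6 + 1997×10 = 3012 + 15756 + 19970 = 38738
link = 46930/38738 = 1.211472
Link Year 1→Year 2:
ΣP(Year 2)Q(Year 1) = 572×5 + 3673×5 + 2840×9 = 2860 + 18365 + 25560 = 46785
ΣP(Year 1)Q(Year 1) = 482×5 + 3073×5 + 2560×9 = 2410 + 15365 + 23040 = 40815
link = 46785/40815 = 1.146270
Link Year 2→Year 3:
ΣP(Year 3)Q(Year 2) = 490×6 + 3326×6 + 3212×9 = 2940 + 19956 + 28908 = 51804
ΣP(Year 2)Q(Year 2) = 572×6 + 3673×6 + 2840×9 = 3432 + 22038 + 25560 = 51030
link = 51804/51030 = 1.015168
Chained index = 100 × 1.211472 × 1.146270 × 1.015168 = 140.9736

140.97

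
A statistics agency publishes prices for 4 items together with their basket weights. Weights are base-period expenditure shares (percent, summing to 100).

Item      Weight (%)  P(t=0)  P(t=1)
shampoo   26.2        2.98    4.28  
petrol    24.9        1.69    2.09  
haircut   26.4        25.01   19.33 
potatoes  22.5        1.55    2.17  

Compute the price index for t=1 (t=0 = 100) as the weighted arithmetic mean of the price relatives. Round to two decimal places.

shampoo: 26.2 × (4.28/2.98) = 26.2 × 1.436242 = 37.6295
petrol: 24.9 × (2.09/1.69) = 24.9 × 1.236686 = 30.7935
haircut: 26.4 × (19.33/25.01) = 26.4 × 0.772891 = 20.4043
potatoes: 22.5 × (2.17/1.55) = 22.5 × 1.400000 = 31.5000
Index = Σ wᵢ·(p₁ᵢ/p₀ᵢ) = 37.6295 + 30.7935 + 20.4043 + 31.5000 = 120.3273

120.33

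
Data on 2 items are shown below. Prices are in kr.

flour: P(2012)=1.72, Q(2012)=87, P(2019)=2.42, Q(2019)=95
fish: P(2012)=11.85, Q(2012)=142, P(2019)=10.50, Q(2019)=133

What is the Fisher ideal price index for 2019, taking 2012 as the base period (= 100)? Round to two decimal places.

93.18

Laspeyres component (base-period weights):
ΣP(2019)Q(2012) = 2.42×87 + 10.50×142 = 210.54 + 1491 = 1701.54
ΣP(2012)Q(2012) = 1.72×87 + 11.85×142 = 149.64 + 1682.7 = 1832.34
L = 1701.54 / 1832.34 × 100 = 92.8616
Paasche component (current-period weights):
ΣP(2019)Q(2019) = 2.42×95 + 10.50×133 = 229.9 + 1396.5 = 1626.4
ΣP(2012)Q(2019) = 1.72×95 + 11.85×133 = 163.4 + 1576.05 = 1739.45
P = 1626.4 / 1739.45 × 100 = 93.5008
Fisher = √(L × P) = √(92.8616 × 93.5008) = 93.1807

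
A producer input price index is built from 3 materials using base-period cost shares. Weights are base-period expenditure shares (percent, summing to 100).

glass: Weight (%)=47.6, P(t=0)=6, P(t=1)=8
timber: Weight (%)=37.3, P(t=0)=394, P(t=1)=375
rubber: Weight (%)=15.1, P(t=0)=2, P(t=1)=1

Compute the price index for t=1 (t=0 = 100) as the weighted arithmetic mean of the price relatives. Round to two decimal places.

glass: 47.6 × (8/6) = 47.6 × 1.333333 = 63.4667
timber: 37.3 × (375/394) = 37.3 × 0.951777 = 35.5013
rubber: 15.1 × (1/2) = 15.1 × 0.500000 = 7.5500
Index = Σ wᵢ·(p₁ᵢ/p₀ᵢ) = 63.4667 + 35.5013 + 7.5500 = 106.5179

106.52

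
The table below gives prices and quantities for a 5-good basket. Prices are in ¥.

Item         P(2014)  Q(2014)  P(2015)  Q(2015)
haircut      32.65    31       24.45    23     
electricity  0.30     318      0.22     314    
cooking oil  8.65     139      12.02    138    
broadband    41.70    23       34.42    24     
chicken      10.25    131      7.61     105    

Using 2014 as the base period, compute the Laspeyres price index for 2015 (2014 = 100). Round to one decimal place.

Laspeyres price index uses base-period quantities as weights.
ΣP(2015)·Q(2014) = 24.45×31 + 0.22×318 + 12.02×139 + 34.42×23 + 7.61×131 = 757.95 + 69.96 + 1670.78 + 791.66 + 996.91 = 4287.26
ΣP(2014)·Q(2014) = 32.65×31 + 0.30×318 + 8.65×139 + 41.70×23 + 10.25×131 = 1012.15 + 95.4 + 1202.35 + 959.1 + 1342.75 = 4611.75
Index = 4287.26 / 4611.75 × 100 = 92.9638

93.0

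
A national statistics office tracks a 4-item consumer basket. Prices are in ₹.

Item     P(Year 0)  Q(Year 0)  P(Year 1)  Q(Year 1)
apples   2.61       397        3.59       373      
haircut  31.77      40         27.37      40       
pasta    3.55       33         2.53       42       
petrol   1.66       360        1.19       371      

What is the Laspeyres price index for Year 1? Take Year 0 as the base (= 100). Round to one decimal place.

Laspeyres price index uses base-period quantities as weights.
ΣP(Year 1)·Q(Year 0) = 3.59×397 + 27.37×40 + 2.53×33 + 1.19×360 = 1425.23 + 1094.8 + 83.49 + 428.4 = 3031.92
ΣP(Year 0)·Q(Year 0) = 2.61×397 + 31.77×40 + 3.55×33 + 1.66×360 = 1036.17 + 1270.8 + 117.15 + 597.6 = 3021.72
Index = 3031.92 / 3021.72 × 100 = 100.3376

100.3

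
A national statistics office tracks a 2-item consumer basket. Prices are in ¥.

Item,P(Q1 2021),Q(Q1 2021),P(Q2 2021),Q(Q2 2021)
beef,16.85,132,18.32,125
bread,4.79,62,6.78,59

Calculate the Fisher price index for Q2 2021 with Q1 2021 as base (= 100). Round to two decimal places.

Laspeyres component (base-period weights):
ΣP(Q2 2021)Q(Q1 2021) = 18.32×132 + 6.78×62 = 2418.24 + 420.36 = 2838.6
ΣP(Q1 2021)Q(Q1 2021) = 16.85×132 + 4.79×62 = 2224.2 + 296.98 = 2521.18
L = 2838.6 / 2521.18 × 100 = 112.5901
Paasche component (current-period weights):
ΣP(Q2 2021)Q(Q2 2021) = 18.32×125 + 6.78×59 = 2290 + 400.02 = 2690.02
ΣP(Q1 2021)Q(Q2 2021) = 16.85×125 + 4.79×59 = 2106.25 + 282.61 = 2388.86
P = 2690.02 / 2388.86 × 100 = 112.6069
Fisher = √(L × P) = √(112.5901 × 112.6069) = 112.5985

112.60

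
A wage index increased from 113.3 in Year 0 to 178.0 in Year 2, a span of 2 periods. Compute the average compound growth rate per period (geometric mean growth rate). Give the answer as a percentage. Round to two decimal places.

25.34%

Growth factor = (178.0/113.3)^(1/2) = (1.571050)^(1/2) = 1.253415
Growth rate = 1.253415 − 1 = 0.253415 = 25.3415%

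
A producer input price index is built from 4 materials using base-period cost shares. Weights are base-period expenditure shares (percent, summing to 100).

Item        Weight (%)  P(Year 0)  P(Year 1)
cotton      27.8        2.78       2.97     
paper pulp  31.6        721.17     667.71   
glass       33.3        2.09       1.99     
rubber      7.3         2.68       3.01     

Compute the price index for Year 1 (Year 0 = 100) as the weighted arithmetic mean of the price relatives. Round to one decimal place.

98.9

cotton: 27.8 × (2.97/2.78) = 27.8 × 1.068345 = 29.7000
paper pulp: 31.6 × (667.71/721.17) = 31.6 × 0.925870 = 29.2575
glass: 33.3 × (1.99/2.09) = 33.3 × 0.952153 = 31.7067
rubber: 7.3 × (3.01/2.68) = 7.3 × 1.123134 = 8.1989
Index = Σ wᵢ·(p₁ᵢ/p₀ᵢ) = 29.7000 + 29.2575 + 31.7067 + 8.1989 = 98.8631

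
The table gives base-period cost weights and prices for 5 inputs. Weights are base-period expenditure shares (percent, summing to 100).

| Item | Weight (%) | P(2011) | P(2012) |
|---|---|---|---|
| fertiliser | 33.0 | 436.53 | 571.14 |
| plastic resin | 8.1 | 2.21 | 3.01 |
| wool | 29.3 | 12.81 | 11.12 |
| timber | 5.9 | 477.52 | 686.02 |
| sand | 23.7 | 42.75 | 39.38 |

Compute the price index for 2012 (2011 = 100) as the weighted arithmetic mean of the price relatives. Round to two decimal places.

109.95

fertiliser: 33.0 × (571.14/436.53) = 33.0 × 1.308364 = 43.1760
plastic resin: 8.1 × (3.01/2.21) = 8.1 × 1.361991 = 11.0321
wool: 29.3 × (11.12/12.81) = 29.3 × 0.868072 = 25.4345
timber: 5.9 × (686.02/477.52) = 5.9 × 1.436631 = 8.4761
sand: 23.7 × (39.38/42.75) = 23.7 × 0.921170 = 21.8317
Index = Σ wᵢ·(p₁ᵢ/p₀ᵢ) = 43.1760 + 11.0321 + 25.4345 + 8.4761 + 21.8317 = 109.9505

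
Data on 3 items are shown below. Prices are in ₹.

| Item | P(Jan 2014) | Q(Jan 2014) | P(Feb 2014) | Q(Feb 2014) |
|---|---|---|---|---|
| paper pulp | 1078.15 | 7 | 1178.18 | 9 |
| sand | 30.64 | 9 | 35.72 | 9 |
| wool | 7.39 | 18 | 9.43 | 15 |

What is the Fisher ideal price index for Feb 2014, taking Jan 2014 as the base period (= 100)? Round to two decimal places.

109.76

Laspeyres component (base-period weights):
ΣP(Feb 2014)Q(Jan 2014) = 1178.18×7 + 35.72×9 + 9.43×18 = 8247.26 + 321.48 + 169.74 = 8738.48
ΣP(Jan 2014)Q(Jan 2014) = 1078.15×7 + 30.64×9 + 7.39×18 = 7547.05 + 275.76 + 133.02 = 7955.83
L = 8738.48 / 7955.83 × 100 = 109.8374
Paasche component (current-period weights):
ΣP(Feb 2014)Q(Feb 2014) = 1178.18×9 + 35.72×9 + 9.43×15 = 10603.62 + 321.48 + 141.45 = 11066.55
ΣP(Jan 2014)Q(Feb 2014) = 1078.15×9 + 30.64×9 + 7.39×15 = 9703.35 + 275.76 + 110.85 = 10089.96
P = 11066.55 / 10089.96 × 100 = 109.6788
Fisher = √(L × P) = √(109.8374 × 109.6788) = 109.7581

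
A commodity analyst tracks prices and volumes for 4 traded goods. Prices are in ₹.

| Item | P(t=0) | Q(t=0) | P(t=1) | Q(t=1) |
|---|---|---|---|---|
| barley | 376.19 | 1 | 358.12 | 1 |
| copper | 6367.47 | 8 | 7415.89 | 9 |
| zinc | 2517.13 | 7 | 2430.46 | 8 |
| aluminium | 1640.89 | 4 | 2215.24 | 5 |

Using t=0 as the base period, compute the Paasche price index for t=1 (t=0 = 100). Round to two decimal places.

Paasche price index uses current-period quantities as weights.
ΣP(t=1)·Q(t=1) = 358.12×1 + 7415.89×9 + 2430.46×8 + 2215.24×5 = 358.12 + 66743.01 + 19443.68 + 11076.2 = 97621.01
ΣP(t=0)·Q(t=1) = 376.19×1 + 6367.47×9 + 2517.13×8 + 1640.89×5 = 376.19 + 57307.23 + 20137.04 + 8204.45 = 86024.91
Index = 97621.01 / 86024.91 × 100 = 113.4799

113.48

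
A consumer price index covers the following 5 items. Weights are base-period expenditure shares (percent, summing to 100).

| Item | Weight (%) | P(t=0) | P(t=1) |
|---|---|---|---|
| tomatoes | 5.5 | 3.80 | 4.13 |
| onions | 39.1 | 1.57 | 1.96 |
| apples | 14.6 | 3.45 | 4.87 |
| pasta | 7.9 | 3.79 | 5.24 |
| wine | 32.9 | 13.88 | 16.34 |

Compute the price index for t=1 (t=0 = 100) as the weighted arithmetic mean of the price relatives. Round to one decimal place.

tomatoes: 5.5 × (4.13/3.80) = 5.5 × 1.086842 = 5.9776
onions: 39.1 × (1.96/1.57) = 39.1 × 1.248408 = 48.8127
apples: 14.6 × (4.87/3.45) = 14.6 × 1.411594 = 20.6093
pasta: 7.9 × (5.24/3.79) = 7.9 × 1.382586 = 10.9224
wine: 32.9 × (16.34/13.88) = 32.9 × 1.177233 = 38.7310
Index = Σ wᵢ·(p₁ᵢ/p₀ᵢ) = 5.9776 + 48.8127 + 20.6093 + 10.9224 + 38.7310 = 125.0531

125.1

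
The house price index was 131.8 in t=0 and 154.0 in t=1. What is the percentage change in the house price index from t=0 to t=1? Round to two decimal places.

Change = (154.0 − 131.8) / 131.8 × 100
       = 22.2 / 131.8 × 100 = 16.8437%

16.84%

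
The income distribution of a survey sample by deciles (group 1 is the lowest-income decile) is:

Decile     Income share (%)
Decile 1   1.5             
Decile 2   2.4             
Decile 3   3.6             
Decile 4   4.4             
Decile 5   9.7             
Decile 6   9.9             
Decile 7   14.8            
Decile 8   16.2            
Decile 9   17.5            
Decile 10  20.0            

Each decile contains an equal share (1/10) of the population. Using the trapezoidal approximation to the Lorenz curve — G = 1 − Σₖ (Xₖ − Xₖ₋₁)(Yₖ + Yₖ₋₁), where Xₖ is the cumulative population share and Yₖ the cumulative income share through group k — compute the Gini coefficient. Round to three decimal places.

0.367

Cumulative income shares Yₖ: 0.0150, 0.0390, 0.0750, 0.1190, 0.2160, 0.3150, 0.4630, 0.6250, 0.8000, 1.0000
Σ (Xₖ−Xₖ₋₁)(Yₖ+Yₖ₋₁) = (1/10)(0.0150+0.0000) + (1/10)(0.0390+0.0150) + (1/10)(0.0750+0.0390) + (1/10)(0.1190+0.0750) + (1/10)(0.2160+0.1190) + (1/10)(0.3150+0.2160) + (1/10)(0.4630+0.3150) + (1/10)(0.6250+0.4630) + (1/10)(0.8000+0.6250) + (1/10)(1.0000+0.8000)
  = 0.0015 + 0.0054 + 0.0114 + 0.0194 + 0.0335 + 0.0531 + 0.0778 + 0.1088 + 0.1425 + 0.1800 = 0.6334
G = 1 − 0.6334 = 0.3666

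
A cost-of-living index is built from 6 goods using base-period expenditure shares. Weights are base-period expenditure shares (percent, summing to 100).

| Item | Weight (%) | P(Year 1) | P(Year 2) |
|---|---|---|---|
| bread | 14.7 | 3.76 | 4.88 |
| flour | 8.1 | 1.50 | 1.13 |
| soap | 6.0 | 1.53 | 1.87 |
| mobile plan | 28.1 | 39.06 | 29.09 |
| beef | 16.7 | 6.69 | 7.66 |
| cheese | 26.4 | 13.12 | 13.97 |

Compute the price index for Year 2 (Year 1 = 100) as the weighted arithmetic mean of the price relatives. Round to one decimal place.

bread: 14.7 × (4.88/3.76) = 14.7 × 1.297872 = 19.0787
flour: 8.1 × (1.13/1.50) = 8.1 × 0.753333 = 6.1020
soap: 6.0 × (1.87/1.53) = 6.0 × 1.222222 = 7.3333
mobile plan: 28.1 × (29.09/39.06) = 28.1 × 0.744752 = 20.9275
beef: 16.7 × (7.66/6.69) = 16.7 × 1.144993 = 19.1214
cheese: 26.4 × (13.97/13.12) = 26.4 × 1.064787 = 28.1104
Index = Σ wᵢ·(p₁ᵢ/p₀ᵢ) = 19.0787 + 6.1020 + 7.3333 + 20.9275 + 19.1214 + 28.1104 = 100.6733

100.7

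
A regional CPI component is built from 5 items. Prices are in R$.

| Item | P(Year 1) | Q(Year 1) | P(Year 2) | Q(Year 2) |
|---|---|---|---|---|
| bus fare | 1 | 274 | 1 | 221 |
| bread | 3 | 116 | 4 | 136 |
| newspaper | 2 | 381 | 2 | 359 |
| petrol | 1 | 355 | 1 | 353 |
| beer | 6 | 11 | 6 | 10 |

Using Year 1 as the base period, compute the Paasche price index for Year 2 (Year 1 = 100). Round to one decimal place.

107.7

Paasche price index uses current-period quantities as weights.
ΣP(Year 2)·Q(Year 2) = 1×221 + 4×136 + 2×359 + 1×353 + 6×10 = 221 + 544 + 718 + 353 + 60 = 1896
ΣP(Year 1)·Q(Year 2) = 1×221 + 3×136 + 2×359 + 1×353 + 6×10 = 221 + 408 + 718 + 353 + 60 = 1760
Index = 1896 / 1760 × 100 = 107.7273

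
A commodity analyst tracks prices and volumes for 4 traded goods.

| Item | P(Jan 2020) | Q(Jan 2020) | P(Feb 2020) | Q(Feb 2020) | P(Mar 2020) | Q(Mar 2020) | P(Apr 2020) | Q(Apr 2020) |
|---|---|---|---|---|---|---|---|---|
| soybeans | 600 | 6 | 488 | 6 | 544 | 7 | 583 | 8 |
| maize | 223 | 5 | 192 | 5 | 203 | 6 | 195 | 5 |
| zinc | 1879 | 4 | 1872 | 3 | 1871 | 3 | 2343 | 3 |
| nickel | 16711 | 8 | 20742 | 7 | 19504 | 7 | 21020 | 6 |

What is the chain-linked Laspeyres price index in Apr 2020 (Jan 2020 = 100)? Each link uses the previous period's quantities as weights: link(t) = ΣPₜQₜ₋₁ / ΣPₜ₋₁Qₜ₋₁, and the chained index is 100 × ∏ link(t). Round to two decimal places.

124.59

Link Jan 2020→Feb 2020:
ΣP(Feb 2020)Q(Jan 2020) = 488×6 + 192×5 + 1872×4 + 20742×8 = 2928 + 960 + 7488 + 165936 = 177312
ΣP(Jan 2020)Q(Jan 2020) = 600×6 + 223×5 + 1879×4 + 16711×8 = 3600 + 1115 + 7516 + 133688 = 145919
link = 177312/145919 = 1.215140
Link Feb 2020→Mar 2020:
ΣP(Mar 2020)Q(Feb 2020) = 544×6 + 203×5 + 1871×3 + 19504×7 = 3264 + 1015 + 5613 + 136528 = 146420
ΣP(Feb 2020)Q(Feb 2020) = 488×6 + 192×5 + 1872×3 + 20742×7 = 2928 + 960 + 5616 + 145194 = 154698
link = 146420/154698 = 0.946489
Link Mar 2020→Apr 2020:
ΣP(Apr 2020)Q(Mar 2020) = 583×7 + 195×6 + 2343×3 + 21020×7 = 4081 + 1170 + 7029 + 147140 = 159420
ΣP(Mar 2020)Q(Mar 2020) = 544×7 + 203×6 + 1871×3 + 19504×7 = 3808 + 1218 + 5613 + 136528 = 147167
link = 159420/147167 = 1.083259
Chained index = 100 × 1.215140 × 0.946489 × 1.083259 = 124.5875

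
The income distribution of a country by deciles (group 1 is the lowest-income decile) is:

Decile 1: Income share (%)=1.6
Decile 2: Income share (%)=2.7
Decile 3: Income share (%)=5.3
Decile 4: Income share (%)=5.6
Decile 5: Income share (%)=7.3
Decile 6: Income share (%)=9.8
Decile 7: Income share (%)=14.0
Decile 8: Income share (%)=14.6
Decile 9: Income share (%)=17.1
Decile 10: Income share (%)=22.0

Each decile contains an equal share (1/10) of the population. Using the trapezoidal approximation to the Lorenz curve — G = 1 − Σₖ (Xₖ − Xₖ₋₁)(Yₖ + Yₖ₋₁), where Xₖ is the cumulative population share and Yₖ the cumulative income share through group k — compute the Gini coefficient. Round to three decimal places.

0.359

Cumulative income shares Yₖ: 0.0160, 0.0430, 0.0960, 0.1520, 0.2250, 0.3230, 0.4630, 0.6090, 0.7800, 1.0000
Σ (Xₖ−Xₖ₋₁)(Yₖ+Yₖ₋₁) = (1/10)(0.0160+0.0000) + (1/10)(0.0430+0.0160) + (1/10)(0.0960+0.0430) + (1/10)(0.1520+0.0960) + (1/10)(0.2250+0.1520) + (1/10)(0.3230+0.2250) + (1/10)(0.4630+0.3230) + (1/10)(0.6090+0.4630) + (1/10)(0.7800+0.6090) + (1/10)(1.0000+0.7800)
  = 0.0016 + 0.0059 + 0.0139 + 0.0248 + 0.0377 + 0.0548 + 0.0786 + 0.1072 + 0.1389 + 0.1780 = 0.6414
G = 1 − 0.6414 = 0.3586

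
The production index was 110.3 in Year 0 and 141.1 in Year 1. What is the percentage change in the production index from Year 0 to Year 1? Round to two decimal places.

27.92%

Change = (141.1 − 110.3) / 110.3 × 100
       = 30.8 / 110.3 × 100 = 27.9238%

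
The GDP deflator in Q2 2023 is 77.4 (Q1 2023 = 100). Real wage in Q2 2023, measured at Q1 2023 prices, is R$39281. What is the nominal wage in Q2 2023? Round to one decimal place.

Nominal = Real × (Index/100) = 39281 × (77.4/100)
        = 39281 × 0.774 = 30403.4940

30403.5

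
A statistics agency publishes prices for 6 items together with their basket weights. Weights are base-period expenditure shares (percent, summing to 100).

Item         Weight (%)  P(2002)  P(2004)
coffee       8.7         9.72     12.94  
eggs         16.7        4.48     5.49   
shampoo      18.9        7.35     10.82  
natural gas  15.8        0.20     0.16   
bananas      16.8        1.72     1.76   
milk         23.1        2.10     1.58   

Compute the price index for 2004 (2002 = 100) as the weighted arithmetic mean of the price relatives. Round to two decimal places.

107.08

coffee: 8.7 × (12.94/9.72) = 8.7 × 1.331276 = 11.5821
eggs: 16.7 × (5.49/4.48) = 16.7 × 1.225446 = 20.4650
shampoo: 18.9 × (10.82/7.35) = 18.9 × 1.472109 = 27.8229
natural gas: 15.8 × (0.16/0.20) = 15.8 × 0.800000 = 12.6400
bananas: 16.8 × (1.76/1.72) = 16.8 × 1.023256 = 17.1907
milk: 23.1 × (1.58/2.10) = 23.1 × 0.752381 = 17.3800
Index = Σ wᵢ·(p₁ᵢ/p₀ᵢ) = 11.5821 + 20.4650 + 27.8229 + 12.6400 + 17.1907 + 17.3800 = 107.0806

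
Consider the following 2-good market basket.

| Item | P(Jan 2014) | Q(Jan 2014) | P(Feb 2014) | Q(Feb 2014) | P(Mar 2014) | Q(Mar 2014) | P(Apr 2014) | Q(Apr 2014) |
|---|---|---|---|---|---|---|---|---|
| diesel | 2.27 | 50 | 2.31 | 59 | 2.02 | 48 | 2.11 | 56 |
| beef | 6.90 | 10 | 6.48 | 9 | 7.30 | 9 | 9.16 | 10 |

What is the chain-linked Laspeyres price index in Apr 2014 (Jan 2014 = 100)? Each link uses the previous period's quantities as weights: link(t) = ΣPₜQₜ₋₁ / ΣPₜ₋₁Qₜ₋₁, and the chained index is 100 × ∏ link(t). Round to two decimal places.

Link Jan 2014→Feb 2014:
ΣP(Feb 2014)Q(Jan 2014) = 2.31×50 + 6.48×10 = 115.5 + 64.8 = 180.3
ΣP(Jan 2014)Q(Jan 2014) = 2.27×50 + 6.90×10 = 113.5 + 69 = 182.5
link = 180.3/182.5 = 0.987945
Link Feb 2014→Mar 2014:
ΣP(Mar 2014)Q(Feb 2014) = 2.02×59 + 7.30×9 = 119.18 + 65.7 = 184.88
ΣP(Feb 2014)Q(Feb 2014) = 2.31×59 + 6.48×9 = 136.29 + 58.32 = 194.61
link = 184.88/194.61 = 0.950003
Link Mar 2014→Apr 2014:
ΣP(Apr 2014)Q(Mar 2014) = 2.11×48 + 9.16×9 = 101.28 + 82.44 = 183.72
ΣP(Mar 2014)Q(Mar 2014) = 2.02×48 + 7.30×9 = 96.96 + 65.7 = 162.66
link = 183.72/162.66 = 1.129473
Chained index = 100 × 0.987945 × 0.950003 × 1.129473 = 106.0067

106.01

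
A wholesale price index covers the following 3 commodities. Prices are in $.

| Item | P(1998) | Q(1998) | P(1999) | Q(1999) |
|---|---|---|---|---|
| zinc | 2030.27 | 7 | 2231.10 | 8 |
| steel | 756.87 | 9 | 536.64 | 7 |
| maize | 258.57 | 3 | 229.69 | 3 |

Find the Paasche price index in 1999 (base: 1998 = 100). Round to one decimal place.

Paasche price index uses current-period quantities as weights.
ΣP(1999)·Q(1999) = 2231.10×8 + 536.64×7 + 229.69×3 = 17848.8 + 3756.48 + 689.07 = 22294.35
ΣP(1998)·Q(1999) = 2030.27×8 + 756.87×7 + 258.57×3 = 16242.16 + 5298.09 + 775.71 = 22315.96
Index = 22294.35 / 22315.96 × 100 = 99.9032

99.9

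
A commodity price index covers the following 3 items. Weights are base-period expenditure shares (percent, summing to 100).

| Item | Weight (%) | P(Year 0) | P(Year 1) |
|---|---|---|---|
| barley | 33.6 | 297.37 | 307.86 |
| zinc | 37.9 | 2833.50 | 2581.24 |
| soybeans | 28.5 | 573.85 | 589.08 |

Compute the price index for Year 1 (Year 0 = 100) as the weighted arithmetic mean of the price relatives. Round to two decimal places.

98.57

barley: 33.6 × (307.86/297.37) = 33.6 × 1.035276 = 34.7853
zinc: 37.9 × (2581.24/2833.50) = 37.9 × 0.910972 = 34.5259
soybeans: 28.5 × (589.08/573.85) = 28.5 × 1.026540 = 29.2564
Index = Σ wᵢ·(p₁ᵢ/p₀ᵢ) = 34.7853 + 34.5259 + 29.2564 = 98.5675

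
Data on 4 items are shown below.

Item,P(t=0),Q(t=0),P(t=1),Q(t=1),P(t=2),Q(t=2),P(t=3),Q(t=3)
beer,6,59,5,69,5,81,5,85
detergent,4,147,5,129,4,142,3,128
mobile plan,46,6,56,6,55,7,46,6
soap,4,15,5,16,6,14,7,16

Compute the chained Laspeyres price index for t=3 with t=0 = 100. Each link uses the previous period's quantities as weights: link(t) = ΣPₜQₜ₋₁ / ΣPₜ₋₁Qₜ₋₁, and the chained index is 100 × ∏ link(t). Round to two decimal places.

89.54

Link t=0→t=1:
ΣP(t=1)Q(t=0) = 5×59 + 5×147 + 56×6 + 5×15 = 295 + 735 + 336 + 75 = 1441
ΣP(t=0)Q(t=0) = 6×59 + 4×147 + 46×6 + 4×15 = 354 + 588 + 276 + 60 = 1278
link = 1441/1278 = 1.127543
Link t=1→t=2:
ΣP(t=2)Q(t=1) = 5×69 + 4×129 + 55×6 + 6×16 = 345 + 516 + 330 + 96 = 1287
ΣP(t=1)Q(t=1) = 5×69 + 5×129 + 56×6 + 5×16 = 345 + 645 + 336 + 80 = 1406
link = 1287/1406 = 0.915363
Link t=2→t=3:
ΣP(t=3)Q(t=2) = 5×81 + 3×142 + 46×7 + 7×14 = 405 + 426 + 322 + 98 = 1251
ΣP(t=2)Q(t=2) = 5×81 + 4×142 + 55×7 + 6×14 = 405 + 568 + 385 + 84 = 1442
link = 1251/1442 = 0.867545
Chained index = 100 × 1.127543 × 0.915363 × 0.867545 = 89.5403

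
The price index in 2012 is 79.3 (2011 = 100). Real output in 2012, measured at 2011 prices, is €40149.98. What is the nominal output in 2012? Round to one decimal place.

Nominal = Real × (Index/100) = 40149.98 × (79.3/100)
        = 40149.98 × 0.793 = 31838.9341

31838.9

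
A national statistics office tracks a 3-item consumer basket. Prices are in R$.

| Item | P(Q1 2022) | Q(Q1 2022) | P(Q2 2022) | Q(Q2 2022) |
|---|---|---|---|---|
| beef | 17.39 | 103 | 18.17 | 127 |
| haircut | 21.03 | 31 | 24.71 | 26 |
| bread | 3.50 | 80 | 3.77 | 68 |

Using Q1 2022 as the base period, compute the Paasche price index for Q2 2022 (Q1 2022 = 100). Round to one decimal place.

107.1

Paasche price index uses current-period quantities as weights.
ΣP(Q2 2022)·Q(Q2 2022) = 18.17×127 + 24.71×26 + 3.77×68 = 2307.59 + 642.46 + 256.36 = 3206.41
ΣP(Q1 2022)·Q(Q2 2022) = 17.39×127 + 21.03×26 + 3.50×68 = 2208.53 + 546.78 + 238 = 2993.31
Index = 3206.41 / 2993.31 × 100 = 107.1192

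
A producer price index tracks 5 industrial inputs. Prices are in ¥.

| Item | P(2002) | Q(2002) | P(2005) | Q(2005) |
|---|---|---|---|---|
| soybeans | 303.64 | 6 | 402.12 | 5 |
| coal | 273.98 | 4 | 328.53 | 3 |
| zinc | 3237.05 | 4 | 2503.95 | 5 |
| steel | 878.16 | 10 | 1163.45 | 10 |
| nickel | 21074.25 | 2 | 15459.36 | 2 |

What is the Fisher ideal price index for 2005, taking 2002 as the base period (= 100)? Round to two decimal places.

Laspeyres component (base-period weights):
ΣP(2005)Q(2002) = 402.12×6 + 328.53×4 + 2503.95×4 + 1163.45×10 + 15459.36×2 = 2412.72 + 1314.12 + 10015.8 + 11634.5 + 30918.72 = 56295.86
ΣP(2002)Q(2002) = 303.64×6 + 273.98×4 + 3237.05×4 + 878.16×10 + 21074.25×2 = 1821.84 + 1095.92 + 12948.2 + 8781.6 + 42148.5 = 66796.06
L = 56295.86 / 66796.06 × 100 = 84.2802
Paasche component (current-period weights):
ΣP(2005)Q(2005) = 402.12×5 + 328.53×3 + 2503.95×5 + 1163.45×10 + 15459.36×2 = 2010.6 + 985.59 + 12519.75 + 11634.5 + 30918.72 = 58069.16
ΣP(2002)Q(2005) = 303.64×5 + 273.98×3 + 3237.05×5 + 878.16×10 + 21074.25×2 = 1518.2 + 821.94 + 16185.25 + 8781.6 + 42148.5 = 69455.49
P = 58069.16 / 69455.49 × 100 = 83.6063
Fisher = √(L × P) = √(84.2802 × 83.6063) = 83.9426

83.94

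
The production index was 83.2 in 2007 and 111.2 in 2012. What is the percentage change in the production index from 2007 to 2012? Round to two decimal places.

33.65%

Change = (111.2 − 83.2) / 83.2 × 100
       = 28.0 / 83.2 × 100 = 33.6538%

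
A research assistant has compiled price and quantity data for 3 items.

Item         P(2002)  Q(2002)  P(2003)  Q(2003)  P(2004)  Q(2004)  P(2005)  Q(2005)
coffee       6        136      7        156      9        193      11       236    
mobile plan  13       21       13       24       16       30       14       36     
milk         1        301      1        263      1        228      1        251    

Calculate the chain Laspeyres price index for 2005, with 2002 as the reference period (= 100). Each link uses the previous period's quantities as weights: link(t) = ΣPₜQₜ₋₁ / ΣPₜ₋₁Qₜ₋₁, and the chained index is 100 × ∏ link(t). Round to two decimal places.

Link 2002→2003:
ΣP(2003)Q(2002) = 7×136 + 13×21 + 1×301 = 952 + 273 + 301 = 1526
ΣP(2002)Q(2002) = 6×136 + 13×21 + 1×301 = 816 + 273 + 301 = 1390
link = 1526/1390 = 1.097842
Link 2003→2004:
ΣP(2004)Q(2003) = 9×156 + 16×24 + 1×263 = 1404 + 384 + 263 = 2051
ΣP(2003)Q(2003) = 7×156 + 13×24 + 1×263 = 1092 + 312 + 263 = 1667
link = 2051/1667 = 1.230354
Link 2004→2005:
ΣP(2005)Q(2004) = 11×193 + 14×30 + 1×228 = 2123 + 420 + 228 = 2771
ΣP(2004)Q(2004) = 9×193 + 16×30 + 1×228 = 1737 + 480 + 228 = 2445
link = 2771/2445 = 1.133333
Chained index = 100 × 1.097842 × 1.230354 × 1.133333 = 153.0832

153.08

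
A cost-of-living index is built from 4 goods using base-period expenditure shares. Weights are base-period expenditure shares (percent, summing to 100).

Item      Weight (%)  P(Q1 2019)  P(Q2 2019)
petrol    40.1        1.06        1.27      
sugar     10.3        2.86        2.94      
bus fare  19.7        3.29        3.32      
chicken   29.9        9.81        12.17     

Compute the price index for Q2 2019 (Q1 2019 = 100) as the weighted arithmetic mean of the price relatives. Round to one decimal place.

115.6

petrol: 40.1 × (1.27/1.06) = 40.1 × 1.198113 = 48.0443
sugar: 10.3 × (2.94/2.86) = 10.3 × 1.027972 = 10.5881
bus fare: 19.7 × (3.32/3.29) = 19.7 × 1.009119 = 19.8796
chicken: 29.9 × (12.17/9.81) = 29.9 × 1.240571 = 37.0931
Index = Σ wᵢ·(p₁ᵢ/p₀ᵢ) = 48.0443 + 10.5881 + 19.8796 + 37.0931 = 115.6052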